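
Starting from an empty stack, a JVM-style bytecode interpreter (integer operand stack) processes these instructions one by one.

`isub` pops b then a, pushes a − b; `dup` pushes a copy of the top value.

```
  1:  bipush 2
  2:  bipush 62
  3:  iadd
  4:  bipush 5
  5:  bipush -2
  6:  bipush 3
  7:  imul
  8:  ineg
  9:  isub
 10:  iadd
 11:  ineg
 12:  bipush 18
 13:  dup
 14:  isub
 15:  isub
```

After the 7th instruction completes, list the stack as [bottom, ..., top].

[64, 5, -6]

bipush 2  -> 2
bipush 62 -> 2 62
iadd      -> 64
bipush 5  -> 64 5
bipush -2 -> 64 5 -2
bipush 3  -> 64 5 -2 3
imul      -> 64 5 -6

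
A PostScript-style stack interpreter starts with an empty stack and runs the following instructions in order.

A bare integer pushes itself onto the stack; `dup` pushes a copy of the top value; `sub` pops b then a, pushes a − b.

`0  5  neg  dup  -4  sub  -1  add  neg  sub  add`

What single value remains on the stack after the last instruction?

0   : [0]
5   : [0, 5]
neg : [0, -5]
dup : [0, -5, -5]
-4  : [0, -5, -5, -4]
sub : [0, -5, -1]
-1  : [0, -5, -1, -1]
add : [0, -5, -2]
neg : [0, -5, 2]
sub : [0, -7]
add : [-7]

-7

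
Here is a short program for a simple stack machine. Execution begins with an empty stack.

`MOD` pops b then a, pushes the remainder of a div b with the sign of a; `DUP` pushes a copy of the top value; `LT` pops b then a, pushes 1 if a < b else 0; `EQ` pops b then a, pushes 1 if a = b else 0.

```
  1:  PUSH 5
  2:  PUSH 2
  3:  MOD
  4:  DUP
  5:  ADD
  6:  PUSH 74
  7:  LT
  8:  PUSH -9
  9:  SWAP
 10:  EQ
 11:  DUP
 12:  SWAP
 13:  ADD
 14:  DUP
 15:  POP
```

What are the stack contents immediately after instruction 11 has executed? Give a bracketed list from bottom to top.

[0, 0]

PUSH 5  -> 5
PUSH 2  -> 5 2
MOD     -> 1
DUP     -> 1 1
ADD     -> 2
PUSH 74 -> 2 74
LT      -> 1
PUSH -9 -> 1 -9
SWAP    -> -9 1
EQ      -> 0
DUP     -> 0 0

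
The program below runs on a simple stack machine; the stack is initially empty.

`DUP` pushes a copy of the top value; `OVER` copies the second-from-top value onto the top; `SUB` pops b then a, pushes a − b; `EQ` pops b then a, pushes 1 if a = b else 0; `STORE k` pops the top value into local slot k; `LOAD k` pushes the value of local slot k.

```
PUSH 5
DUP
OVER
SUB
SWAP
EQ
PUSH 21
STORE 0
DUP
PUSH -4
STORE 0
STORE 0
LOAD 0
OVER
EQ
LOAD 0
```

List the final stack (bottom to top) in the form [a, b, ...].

PUSH 5  -> [5]
DUP     -> [5, 5]
OVER    -> [5, 5, 5]
SUB     -> [5, 0]
SWAP    -> [0, 5]
EQ      -> [0]
PUSH 21 -> [0, 21]
STORE 0 -> [0]
DUP     -> [0, 0]
PUSH -4 -> [0, 0, -4]
STORE 0 -> [0, 0]
STORE 0 -> [0]
LOAD 0  -> [0, 0]
OVER    -> [0, 0, 0]
EQ      -> [0, 1]
LOAD 0  -> [0, 1, 0]

[0, 1, 0]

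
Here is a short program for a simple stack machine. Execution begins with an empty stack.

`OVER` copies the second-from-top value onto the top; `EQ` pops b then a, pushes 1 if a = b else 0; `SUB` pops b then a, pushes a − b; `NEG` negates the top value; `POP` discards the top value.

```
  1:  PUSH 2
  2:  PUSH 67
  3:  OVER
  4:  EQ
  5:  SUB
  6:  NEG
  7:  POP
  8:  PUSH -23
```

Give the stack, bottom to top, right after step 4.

PUSH 2   [2]
PUSH 67  [2, 67]
OVER     [2, 67, 2]
EQ       [2, 0]

[2, 0]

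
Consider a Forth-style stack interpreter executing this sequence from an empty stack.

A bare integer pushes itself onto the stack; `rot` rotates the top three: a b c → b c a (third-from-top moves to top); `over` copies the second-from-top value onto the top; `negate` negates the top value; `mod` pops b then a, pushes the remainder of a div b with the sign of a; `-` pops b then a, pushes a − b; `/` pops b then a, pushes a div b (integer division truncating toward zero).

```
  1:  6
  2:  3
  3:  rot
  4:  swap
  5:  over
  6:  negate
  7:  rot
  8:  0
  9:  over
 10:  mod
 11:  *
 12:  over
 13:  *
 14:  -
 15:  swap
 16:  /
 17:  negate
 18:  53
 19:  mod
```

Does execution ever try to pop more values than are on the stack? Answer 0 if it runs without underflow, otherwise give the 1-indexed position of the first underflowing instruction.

6 : [6]
3 : [6, 3]
rot  — needs 3 operands, stack has 2 → underflow

3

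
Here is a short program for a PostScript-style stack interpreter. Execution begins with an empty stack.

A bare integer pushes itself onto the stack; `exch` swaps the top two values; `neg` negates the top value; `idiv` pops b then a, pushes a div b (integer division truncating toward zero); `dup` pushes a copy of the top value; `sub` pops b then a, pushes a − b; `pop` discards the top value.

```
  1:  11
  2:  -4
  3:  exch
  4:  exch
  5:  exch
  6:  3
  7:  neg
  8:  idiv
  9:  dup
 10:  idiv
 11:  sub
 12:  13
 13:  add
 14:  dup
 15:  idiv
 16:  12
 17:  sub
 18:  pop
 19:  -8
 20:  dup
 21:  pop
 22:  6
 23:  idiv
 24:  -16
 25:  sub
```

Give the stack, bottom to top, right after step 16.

[1, 12]

11   : 11
-4   : 11 -4
exch : -4 11
exch : 11 -4
exch : -4 11
3    : -4 11 3
neg  : -4 11 -3
idiv : -4 -3
dup  : -4 -3 -3
idiv : -4 1
sub  : -5
13   : -5 13
add  : 8
dup  : 8 8
idiv : 1
12   : 1 12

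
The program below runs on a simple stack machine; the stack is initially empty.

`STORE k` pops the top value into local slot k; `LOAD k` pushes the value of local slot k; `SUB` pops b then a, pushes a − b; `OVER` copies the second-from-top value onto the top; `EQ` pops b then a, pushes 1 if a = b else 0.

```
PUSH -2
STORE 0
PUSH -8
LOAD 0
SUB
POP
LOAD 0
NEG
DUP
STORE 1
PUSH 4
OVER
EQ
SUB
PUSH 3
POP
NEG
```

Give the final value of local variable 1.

PUSH -2 : -2
STORE 0 : (empty)
PUSH -8 : -8
LOAD 0  : -8 -2
SUB     : -6
POP     : (empty)
LOAD 0  : -2
NEG     : 2
DUP     : 2 2
STORE 1 : 2
PUSH 4  : 2 4
OVER    : 2 4 2
EQ      : 2 0
SUB     : 2
PUSH 3  : 2 3
POP     : 2
NEG     : -2

2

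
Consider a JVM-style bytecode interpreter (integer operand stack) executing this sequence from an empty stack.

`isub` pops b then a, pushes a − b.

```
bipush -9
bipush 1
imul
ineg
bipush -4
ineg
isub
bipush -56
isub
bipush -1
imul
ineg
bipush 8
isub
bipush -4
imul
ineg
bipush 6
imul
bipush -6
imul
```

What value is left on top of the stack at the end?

-7632

bipush -9  : -9
bipush 1   : -9 1
imul       : -9
ineg       : 9
bipush -4  : 9 -4
ineg       : 9 4
isub       : 5
bipush -56 : 5 -56
isub       : 61
bipush -1  : 61 -1
imul       : -61
ineg       : 61
bipush 8   : 61 8
isub       : 53
bipush -4  : 53 -4
imul       : -212
ineg       : 212
bipush 6   : 212 6
imul       : 1272
bipush -6  : 1272 -6
imul       : -7632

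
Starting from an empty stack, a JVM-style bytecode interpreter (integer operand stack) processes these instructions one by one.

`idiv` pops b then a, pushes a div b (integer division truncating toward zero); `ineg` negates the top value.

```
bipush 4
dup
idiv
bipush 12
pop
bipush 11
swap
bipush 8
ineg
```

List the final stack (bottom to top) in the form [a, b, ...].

bipush 4  -> 4
dup       -> 4 4
idiv      -> 1
bipush 12 -> 1 12
pop       -> 1
bipush 11 -> 1 11
swap      -> 11 1
bipush 8  -> 11 1 8
ineg      -> 11 1 -8

[11, 1, -8]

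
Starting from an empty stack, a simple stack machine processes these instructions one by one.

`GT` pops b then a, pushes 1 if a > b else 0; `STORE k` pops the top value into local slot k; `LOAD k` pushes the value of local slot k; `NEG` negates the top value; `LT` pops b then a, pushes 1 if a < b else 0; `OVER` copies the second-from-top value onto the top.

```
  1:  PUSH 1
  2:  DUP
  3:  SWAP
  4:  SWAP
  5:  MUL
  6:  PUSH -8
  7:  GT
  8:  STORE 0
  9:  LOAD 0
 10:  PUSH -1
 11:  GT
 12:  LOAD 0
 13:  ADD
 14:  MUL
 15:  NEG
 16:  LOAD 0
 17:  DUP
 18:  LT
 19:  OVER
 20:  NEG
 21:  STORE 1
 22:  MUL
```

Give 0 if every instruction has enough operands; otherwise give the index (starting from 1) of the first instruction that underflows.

PUSH 1  -> [1]
DUP     -> [1, 1]
SWAP    -> [1, 1]
SWAP    -> [1, 1]
MUL     -> [1]
PUSH -8 -> [1, -8]
GT      -> [1]
STORE 0 -> []
LOAD 0  -> [1]
PUSH -1 -> [1, -1]
GT      -> [1]
LOAD 0  -> [1, 1]
ADD     -> [2]
MUL  — needs 2 operands, stack has 1 → underflow

14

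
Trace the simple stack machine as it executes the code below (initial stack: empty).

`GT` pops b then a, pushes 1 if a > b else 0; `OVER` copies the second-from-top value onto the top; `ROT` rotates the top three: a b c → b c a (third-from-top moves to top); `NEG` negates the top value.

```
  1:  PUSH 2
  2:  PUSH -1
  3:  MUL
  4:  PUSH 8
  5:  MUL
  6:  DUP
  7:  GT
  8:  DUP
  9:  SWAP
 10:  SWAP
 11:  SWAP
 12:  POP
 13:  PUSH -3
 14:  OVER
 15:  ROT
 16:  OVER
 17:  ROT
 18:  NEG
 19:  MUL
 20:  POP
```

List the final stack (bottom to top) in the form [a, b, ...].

[-3, 0]

PUSH 2  : [2]
PUSH -1 : [2, -1]
MUL     : [-2]
PUSH 8  : [-2, 8]
MUL     : [-16]
DUP     : [-16, -16]
GT      : [0]
DUP     : [0, 0]
SWAP    : [0, 0]
SWAP    : [0, 0]
SWAP    : [0, 0]
POP     : [0]
PUSH -3 : [0, -3]
OVER    : [0, -3, 0]
ROT     : [-3, 0, 0]
OVER    : [-3, 0, 0, 0]
ROT     : [-3, 0, 0, 0]
NEG     : [-3, 0, 0, 0]
MUL     : [-3, 0, 0]
POP     : [-3, 0]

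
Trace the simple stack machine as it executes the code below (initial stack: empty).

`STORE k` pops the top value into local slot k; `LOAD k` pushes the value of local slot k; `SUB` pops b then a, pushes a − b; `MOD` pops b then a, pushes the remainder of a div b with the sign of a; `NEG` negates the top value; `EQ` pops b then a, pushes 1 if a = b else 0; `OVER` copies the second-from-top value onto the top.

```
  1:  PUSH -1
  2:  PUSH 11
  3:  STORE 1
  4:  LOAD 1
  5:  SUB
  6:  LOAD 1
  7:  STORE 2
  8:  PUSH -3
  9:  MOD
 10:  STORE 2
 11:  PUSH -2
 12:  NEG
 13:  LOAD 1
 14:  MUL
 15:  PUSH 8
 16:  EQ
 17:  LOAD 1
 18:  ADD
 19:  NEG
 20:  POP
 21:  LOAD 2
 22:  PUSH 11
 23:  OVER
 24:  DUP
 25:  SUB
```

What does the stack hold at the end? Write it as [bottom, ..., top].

[0, 11, 0]

PUSH -1 : [-1]
PUSH 11 : [-1, 11]
STORE 1 : [-1]
LOAD 1  : [-1, 11]
SUB     : [-12]
LOAD 1  : [-12, 11]
STORE 2 : [-12]
PUSH -3 : [-12, -3]
MOD     : [0]
STORE 2 : []
PUSH -2 : [-2]
NEG     : [2]
LOAD 1  : [2, 11]
MUL     : [22]
PUSH 8  : [22, 8]
EQ      : [0]
LOAD 1  : [0, 11]
ADD     : [11]
NEG     : [-11]
POP     : []
LOAD 2  : [0]
PUSH 11 : [0, 11]
OVER    : [0, 11, 0]
DUP     : [0, 11, 0, 0]
SUB     : [0, 11, 0]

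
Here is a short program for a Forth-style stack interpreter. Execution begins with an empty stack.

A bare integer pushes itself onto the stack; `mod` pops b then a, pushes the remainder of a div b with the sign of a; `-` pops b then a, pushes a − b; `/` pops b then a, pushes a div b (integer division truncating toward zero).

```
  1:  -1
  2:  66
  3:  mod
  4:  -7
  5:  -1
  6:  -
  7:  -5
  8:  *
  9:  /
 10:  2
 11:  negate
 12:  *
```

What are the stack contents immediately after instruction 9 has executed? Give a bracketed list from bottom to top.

[0]

-1  : [-1]
66  : [-1, 66]
mod : [-1]
-7  : [-1, -7]
-1  : [-1, -7, -1]
-   : [-1, -6]
-5  : [-1, -6, -5]
*   : [-1, 30]
/   : [0]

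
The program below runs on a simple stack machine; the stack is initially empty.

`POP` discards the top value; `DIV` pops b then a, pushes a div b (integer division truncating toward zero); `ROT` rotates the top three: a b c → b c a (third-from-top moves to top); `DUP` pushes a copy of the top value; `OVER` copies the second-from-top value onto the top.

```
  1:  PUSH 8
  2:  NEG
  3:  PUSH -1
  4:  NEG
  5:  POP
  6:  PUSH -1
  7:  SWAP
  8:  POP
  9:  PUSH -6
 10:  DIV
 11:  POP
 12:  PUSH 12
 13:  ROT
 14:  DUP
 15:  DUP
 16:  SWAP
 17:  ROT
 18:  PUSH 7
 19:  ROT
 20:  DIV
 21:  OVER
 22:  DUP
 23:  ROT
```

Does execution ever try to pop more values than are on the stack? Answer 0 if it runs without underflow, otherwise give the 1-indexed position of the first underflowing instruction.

PUSH 8  -> 8
NEG     -> -8
PUSH -1 -> -8 -1
NEG     -> -8 1
POP     -> -8
PUSH -1 -> -8 -1
SWAP    -> -1 -8
POP     -> -1
PUSH -6 -> -1 -6
DIV     -> 0
POP     -> (empty)
PUSH 12 -> 12
ROT  — needs 3 operands, stack has 1 → underflow

13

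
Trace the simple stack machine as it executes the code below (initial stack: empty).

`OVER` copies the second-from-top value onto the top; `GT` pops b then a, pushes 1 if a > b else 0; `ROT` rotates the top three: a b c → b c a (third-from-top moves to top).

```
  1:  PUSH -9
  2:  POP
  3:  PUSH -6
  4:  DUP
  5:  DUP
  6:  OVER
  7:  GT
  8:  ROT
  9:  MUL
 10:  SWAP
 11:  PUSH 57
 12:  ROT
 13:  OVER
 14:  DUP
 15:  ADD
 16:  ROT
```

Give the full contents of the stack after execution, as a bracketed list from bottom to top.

[-6, 0, 114, 57]

PUSH -9 -> [-9]
POP     -> []
PUSH -6 -> [-6]
DUP     -> [-6, -6]
DUP     -> [-6, -6, -6]
OVER    -> [-6, -6, -6, -6]
GT      -> [-6, -6, 0]
ROT     -> [-6, 0, -6]
MUL     -> [-6, 0]
SWAP    -> [0, -6]
PUSH 57 -> [0, -6, 57]
ROT     -> [-6, 57, 0]
OVER    -> [-6, 57, 0, 57]
DUP     -> [-6, 57, 0, 57, 57]
ADD     -> [-6, 57, 0, 114]
ROT     -> [-6, 0, 114, 57]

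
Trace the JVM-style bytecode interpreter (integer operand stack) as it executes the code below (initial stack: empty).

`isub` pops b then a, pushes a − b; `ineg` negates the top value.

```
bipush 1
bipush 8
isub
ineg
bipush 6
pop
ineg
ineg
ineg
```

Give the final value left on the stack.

-7

bipush 1 : 1
bipush 8 : 1 8
isub     : -7
ineg     : 7
bipush 6 : 7 6
pop      : 7
ineg     : -7
ineg     : 7
ineg     : -7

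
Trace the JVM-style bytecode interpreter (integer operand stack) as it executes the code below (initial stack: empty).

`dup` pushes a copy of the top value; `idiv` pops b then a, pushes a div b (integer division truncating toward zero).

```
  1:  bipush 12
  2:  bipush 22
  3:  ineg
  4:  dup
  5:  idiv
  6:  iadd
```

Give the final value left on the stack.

bipush 12 : [12]
bipush 22 : [12, 22]
ineg      : [12, -22]
dup       : [12, -22, -22]
idiv      : [12, 1]
iadd      : [13]

13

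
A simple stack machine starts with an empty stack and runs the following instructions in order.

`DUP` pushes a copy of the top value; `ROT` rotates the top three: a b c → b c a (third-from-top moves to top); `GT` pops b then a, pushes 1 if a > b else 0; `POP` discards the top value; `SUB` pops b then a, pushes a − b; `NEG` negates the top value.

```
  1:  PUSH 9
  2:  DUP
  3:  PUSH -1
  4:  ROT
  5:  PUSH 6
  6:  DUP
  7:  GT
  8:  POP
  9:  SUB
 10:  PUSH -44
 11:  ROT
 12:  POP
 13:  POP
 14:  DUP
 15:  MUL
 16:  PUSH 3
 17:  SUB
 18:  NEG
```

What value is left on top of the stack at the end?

-97

PUSH 9    9
DUP       9 9
PUSH -1   9 9 -1
ROT       9 -1 9
PUSH 6    9 -1 9 6
DUP       9 -1 9 6 6
GT        9 -1 9 0
POP       9 -1 9
SUB       9 -10
PUSH -44  9 -10 -44
ROT       -10 -44 9
POP       -10 -44
POP       -10
DUP       -10 -10
MUL       100
PUSH 3    100 3
SUB       97
NEG       -97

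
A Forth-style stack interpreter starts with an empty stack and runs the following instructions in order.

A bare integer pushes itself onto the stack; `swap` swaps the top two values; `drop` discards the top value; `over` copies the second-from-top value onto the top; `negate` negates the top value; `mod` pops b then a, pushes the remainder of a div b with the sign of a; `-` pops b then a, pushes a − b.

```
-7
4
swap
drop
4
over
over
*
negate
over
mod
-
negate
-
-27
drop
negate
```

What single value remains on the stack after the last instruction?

-7     : -7
4      : -7 4
swap   : 4 -7
drop   : 4
4      : 4 4
over   : 4 4 4
over   : 4 4 4 4
*      : 4 4 16
negate : 4 4 -16
over   : 4 4 -16 4
mod    : 4 4 0
-      : 4 4
negate : 4 -4
-      : 8
-27    : 8 -27
drop   : 8
negate : -8

-8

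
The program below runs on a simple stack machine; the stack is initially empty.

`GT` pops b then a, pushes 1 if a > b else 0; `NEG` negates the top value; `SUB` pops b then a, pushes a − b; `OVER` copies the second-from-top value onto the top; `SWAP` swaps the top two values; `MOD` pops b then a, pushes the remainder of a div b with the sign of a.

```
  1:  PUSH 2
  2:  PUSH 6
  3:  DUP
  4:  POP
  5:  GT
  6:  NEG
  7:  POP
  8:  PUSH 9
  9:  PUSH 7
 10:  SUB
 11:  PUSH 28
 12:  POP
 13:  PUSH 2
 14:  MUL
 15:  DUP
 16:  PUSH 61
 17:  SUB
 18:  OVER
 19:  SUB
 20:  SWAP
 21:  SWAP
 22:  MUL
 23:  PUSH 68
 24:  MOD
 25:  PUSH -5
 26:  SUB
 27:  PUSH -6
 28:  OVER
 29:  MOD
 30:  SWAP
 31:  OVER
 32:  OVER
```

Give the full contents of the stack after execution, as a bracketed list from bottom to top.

[-6, -35, -6, -35]

PUSH 2   2
PUSH 6   2 6
DUP      2 6 6
POP      2 6
GT       0
NEG      0
POP      (empty)
PUSH 9   9
PUSH 7   9 7
SUB      2
PUSH 28  2 28
POP      2
PUSH 2   2 2
MUL      4
DUP      4 4
PUSH 61  4 4 61
SUB      4 -57
OVER     4 -57 4
SUB      4 -61
SWAP     -61 4
SWAP     4 -61
MUL      -244
PUSH 68  -244 68
MOD      -40
PUSH -5  -40 -5
SUB      -35
PUSH -6  -35 -6
OVER     -35 -6 -35
MOD      -35 -6
SWAP     -6 -35
OVER     -6 -35 -6
OVER     -6 -35 -6 -35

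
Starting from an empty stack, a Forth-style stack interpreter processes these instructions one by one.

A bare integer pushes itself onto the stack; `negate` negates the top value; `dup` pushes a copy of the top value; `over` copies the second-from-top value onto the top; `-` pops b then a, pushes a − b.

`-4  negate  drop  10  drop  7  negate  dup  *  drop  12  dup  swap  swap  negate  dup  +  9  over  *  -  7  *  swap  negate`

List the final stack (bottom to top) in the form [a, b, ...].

[1344, -12]

-4     → [-4]
negate → [4]
drop   → []
10     → [10]
drop   → []
7      → [7]
negate → [-7]
dup    → [-7, -7]
*      → [49]
drop   → []
12     → [12]
dup    → [12, 12]
swap   → [12, 12]
swap   → [12, 12]
negate → [12, -12]
dup    → [12, -12, -12]
+      → [12, -24]
9      → [12, -24, 9]
over   → [12, -24, 9, -24]
*      → [12, -24, -216]
-      → [12, 192]
7      → [12, 192, 7]
*      → [12, 1344]
swap   → [1344, 12]
negate → [1344, -12]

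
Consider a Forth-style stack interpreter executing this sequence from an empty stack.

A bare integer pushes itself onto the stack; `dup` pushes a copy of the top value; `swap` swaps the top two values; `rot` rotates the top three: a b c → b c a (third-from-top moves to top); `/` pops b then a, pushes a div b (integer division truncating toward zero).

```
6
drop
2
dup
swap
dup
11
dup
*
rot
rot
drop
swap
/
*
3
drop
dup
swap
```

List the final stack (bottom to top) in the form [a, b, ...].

[0, 0]

6     [6]
drop  []
2     [2]
dup   [2, 2]
swap  [2, 2]
dup   [2, 2, 2]
11    [2, 2, 2, 11]
dup   [2, 2, 2, 11, 11]
*     [2, 2, 2, 121]
rot   [2, 2, 121, 2]
rot   [2, 121, 2, 2]
drop  [2, 121, 2]
swap  [2, 2, 121]
/     [2, 0]
*     [0]
3     [0, 3]
drop  [0]
dup   [0, 0]
swap  [0, 0]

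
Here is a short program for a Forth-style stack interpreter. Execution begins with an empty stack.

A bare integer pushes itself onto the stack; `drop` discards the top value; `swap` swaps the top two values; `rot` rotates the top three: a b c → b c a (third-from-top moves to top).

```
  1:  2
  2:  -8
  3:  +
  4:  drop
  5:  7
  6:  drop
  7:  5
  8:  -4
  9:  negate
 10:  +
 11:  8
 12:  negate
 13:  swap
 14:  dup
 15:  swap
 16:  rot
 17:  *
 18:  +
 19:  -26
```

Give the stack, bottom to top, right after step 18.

[-63]

2      -> 2
-8     -> 2 -8
+      -> -6
drop   -> (empty)
7      -> 7
drop   -> (empty)
5      -> 5
-4     -> 5 -4
negate -> 5 4
+      -> 9
8      -> 9 8
negate -> 9 -8
swap   -> -8 9
dup    -> -8 9 9
swap   -> -8 9 9
rot    -> 9 9 -8
*      -> 9 -72
+      -> -63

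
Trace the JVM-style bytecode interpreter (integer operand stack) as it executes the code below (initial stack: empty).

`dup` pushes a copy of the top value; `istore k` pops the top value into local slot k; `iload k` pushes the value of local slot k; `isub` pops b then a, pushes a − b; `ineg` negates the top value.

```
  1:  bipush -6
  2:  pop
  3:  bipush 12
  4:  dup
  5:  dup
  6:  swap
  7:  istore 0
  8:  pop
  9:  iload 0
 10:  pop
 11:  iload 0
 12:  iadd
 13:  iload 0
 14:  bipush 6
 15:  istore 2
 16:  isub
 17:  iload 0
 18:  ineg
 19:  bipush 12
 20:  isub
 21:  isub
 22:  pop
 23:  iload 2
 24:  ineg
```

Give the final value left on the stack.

bipush -6 -> -6
pop       -> (empty)
bipush 12 -> 12
dup       -> 12 12
dup       -> 12 12 12
swap      -> 12 12 12
istore 0  -> 12 12
pop       -> 12
iload 0   -> 12 12
pop       -> 12
iload 0   -> 12 12
iadd      -> 24
iload 0   -> 24 12
bipush 6  -> 24 12 6
istore 2  -> 24 12
isub      -> 12
iload 0   -> 12 12
ineg      -> 12 -12
bipush 12 -> 12 -12 12
isub      -> 12 -24
isub      -> 36
pop       -> (empty)
iload 2   -> 6
ineg      -> -6

-6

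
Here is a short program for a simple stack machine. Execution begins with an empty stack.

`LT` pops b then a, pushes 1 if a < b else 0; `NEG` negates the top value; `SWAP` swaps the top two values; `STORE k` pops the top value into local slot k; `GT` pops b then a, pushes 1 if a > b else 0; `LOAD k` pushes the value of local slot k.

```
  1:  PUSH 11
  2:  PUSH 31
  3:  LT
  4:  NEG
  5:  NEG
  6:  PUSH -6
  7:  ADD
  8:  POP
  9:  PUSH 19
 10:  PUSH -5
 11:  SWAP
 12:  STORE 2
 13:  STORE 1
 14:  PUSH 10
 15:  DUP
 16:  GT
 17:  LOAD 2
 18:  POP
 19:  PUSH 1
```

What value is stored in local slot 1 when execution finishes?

-5

PUSH 11 -> 11
PUSH 31 -> 11 31
LT      -> 1
NEG     -> -1
NEG     -> 1
PUSH -6 -> 1 -6
ADD     -> -5
POP     -> (empty)
PUSH 19 -> 19
PUSH -5 -> 19 -5
SWAP    -> -5 19
STORE 2 -> -5
STORE 1 -> (empty)
PUSH 10 -> 10
DUP     -> 10 10
GT      -> 0
LOAD 2  -> 0 19
POP     -> 0
PUSH 1  -> 0 1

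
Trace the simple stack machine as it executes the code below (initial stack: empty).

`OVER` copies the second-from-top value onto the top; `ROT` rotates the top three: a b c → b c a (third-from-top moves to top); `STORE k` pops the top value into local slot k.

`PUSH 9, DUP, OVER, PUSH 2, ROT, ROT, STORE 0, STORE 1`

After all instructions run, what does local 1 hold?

PUSH 9  : [9]
DUP     : [9, 9]
OVER    : [9, 9, 9]
PUSH 2  : [9, 9, 9, 2]
ROT     : [9, 9, 2, 9]
ROT     : [9, 2, 9, 9]
STORE 0 : [9, 2, 9]
STORE 1 : [9, 2]

9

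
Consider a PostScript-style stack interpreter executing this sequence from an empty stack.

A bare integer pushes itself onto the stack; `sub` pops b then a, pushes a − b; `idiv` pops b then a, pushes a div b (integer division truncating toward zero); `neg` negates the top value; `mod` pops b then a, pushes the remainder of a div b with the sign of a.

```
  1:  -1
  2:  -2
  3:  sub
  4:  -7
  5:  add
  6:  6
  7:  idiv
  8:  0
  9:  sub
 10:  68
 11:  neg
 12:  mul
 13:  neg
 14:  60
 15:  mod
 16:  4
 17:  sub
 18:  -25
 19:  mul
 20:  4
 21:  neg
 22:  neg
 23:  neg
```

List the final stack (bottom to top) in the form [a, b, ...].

[300, -4]

-1   → [-1]
-2   → [-1, -2]
sub  → [1]
-7   → [1, -7]
add  → [-6]
6    → [-6, 6]
idiv → [-1]
0    → [-1, 0]
sub  → [-1]
68   → [-1, 68]
neg  → [-1, -68]
mul  → [68]
neg  → [-68]
60   → [-68, 60]
mod  → [-8]
4    → [-8, 4]
sub  → [-12]
-25  → [-12, -25]
mul  → [300]
4    → [300, 4]
neg  → [300, -4]
neg  → [300, 4]
neg  → [300, -4]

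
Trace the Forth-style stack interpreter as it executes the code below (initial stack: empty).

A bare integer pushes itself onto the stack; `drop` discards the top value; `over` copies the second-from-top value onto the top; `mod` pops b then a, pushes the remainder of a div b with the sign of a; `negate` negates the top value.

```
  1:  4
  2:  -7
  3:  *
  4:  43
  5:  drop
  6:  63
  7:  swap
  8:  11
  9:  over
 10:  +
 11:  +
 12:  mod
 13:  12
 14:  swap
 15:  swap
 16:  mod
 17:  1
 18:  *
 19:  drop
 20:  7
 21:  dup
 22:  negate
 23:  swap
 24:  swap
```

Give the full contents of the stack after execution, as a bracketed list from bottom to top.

4      -> 4
-7     -> 4 -7
*      -> -28
43     -> -28 43
drop   -> -28
63     -> -28 63
swap   -> 63 -28
11     -> 63 -28 11
over   -> 63 -28 11 -28
+      -> 63 -28 -17
+      -> 63 -45
mod    -> 18
12     -> 18 12
swap   -> 12 18
swap   -> 18 12
mod    -> 6
1      -> 6 1
*      -> 6
drop   -> (empty)
7      -> 7
dup    -> 7 7
negate -> 7 -7
swap   -> -7 7
swap   -> 7 -7

[7, -7]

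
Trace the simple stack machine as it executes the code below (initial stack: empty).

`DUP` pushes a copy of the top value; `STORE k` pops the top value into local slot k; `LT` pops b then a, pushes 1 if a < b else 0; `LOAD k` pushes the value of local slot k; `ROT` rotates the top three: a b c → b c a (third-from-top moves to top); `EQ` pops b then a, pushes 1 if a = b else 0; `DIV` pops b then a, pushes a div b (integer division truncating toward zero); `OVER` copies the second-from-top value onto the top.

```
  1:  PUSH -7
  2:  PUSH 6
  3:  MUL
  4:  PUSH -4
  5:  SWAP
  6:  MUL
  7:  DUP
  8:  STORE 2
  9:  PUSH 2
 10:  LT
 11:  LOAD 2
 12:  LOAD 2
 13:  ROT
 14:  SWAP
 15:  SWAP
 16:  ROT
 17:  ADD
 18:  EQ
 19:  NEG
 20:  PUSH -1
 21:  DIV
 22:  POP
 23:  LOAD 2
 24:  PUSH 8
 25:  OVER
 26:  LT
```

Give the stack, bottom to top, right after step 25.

PUSH -7 -> -7
PUSH 6  -> -7 6
MUL     -> -42
PUSH -4 -> -42 -4
SWAP    -> -4 -42
MUL     -> 168
DUP     -> 168 168
STORE 2 -> 168
PUSH 2  -> 168 2
LT      -> 0
LOAD 2  -> 0 168
LOAD 2  -> 0 168 168
ROT     -> 168 168 0
SWAP    -> 168 0 168
SWAP    -> 168 168 0
ROT     -> 168 0 168
ADD     -> 168 168
EQ      -> 1
NEG     -> -1
PUSH -1 -> -1 -1
DIV     -> 1
POP     -> (empty)
LOAD 2  -> 168
PUSH 8  -> 168 8
OVER    -> 168 8 168

[168, 8, 168]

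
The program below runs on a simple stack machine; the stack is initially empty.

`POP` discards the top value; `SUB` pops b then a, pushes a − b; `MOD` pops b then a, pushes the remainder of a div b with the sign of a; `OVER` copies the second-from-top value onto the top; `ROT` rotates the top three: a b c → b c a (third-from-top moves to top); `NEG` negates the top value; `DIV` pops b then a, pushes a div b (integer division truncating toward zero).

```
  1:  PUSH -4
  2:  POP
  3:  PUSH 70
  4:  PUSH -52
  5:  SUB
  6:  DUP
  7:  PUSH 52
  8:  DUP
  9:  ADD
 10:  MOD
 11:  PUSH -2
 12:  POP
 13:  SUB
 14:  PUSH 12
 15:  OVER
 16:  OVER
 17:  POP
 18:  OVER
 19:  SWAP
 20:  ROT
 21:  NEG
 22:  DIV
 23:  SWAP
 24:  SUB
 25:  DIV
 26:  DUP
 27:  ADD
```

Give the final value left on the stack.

-10

PUSH -4   [-4]
POP       []
PUSH 70   [70]
PUSH -52  [70, -52]
SUB       [122]
DUP       [122, 122]
PUSH 52   [122, 122, 52]
DUP       [122, 122, 52, 52]
ADD       [122, 122, 104]
MOD       [122, 18]
PUSH -2   [122, 18, -2]
POP       [122, 18]
SUB       [104]
PUSH 12   [104, 12]
OVER      [104, 12, 104]
OVER      [104, 12, 104, 12]
POP       [104, 12, 104]
OVER      [104, 12, 104, 12]
SWAP      [104, 12, 12, 104]
ROT       [104, 12, 104, 12]
NEG       [104, 12, 104, -12]
DIV       [104, 12, -8]
SWAP      [104, -8, 12]
SUB       [104, -20]
DIV       [-5]
DUP       [-5, -5]
ADD       [-10]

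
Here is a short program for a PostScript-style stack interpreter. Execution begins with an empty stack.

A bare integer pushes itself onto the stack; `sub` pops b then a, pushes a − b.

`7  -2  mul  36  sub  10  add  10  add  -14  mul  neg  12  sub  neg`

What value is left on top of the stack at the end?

432

7   -> 7
-2  -> 7 -2
mul -> -14
36  -> -14 36
sub -> -50
10  -> -50 10
add -> -40
10  -> -40 10
add -> -30
-14 -> -30 -14
mul -> 420
neg -> -420
12  -> -420 12
sub -> -432
neg -> 432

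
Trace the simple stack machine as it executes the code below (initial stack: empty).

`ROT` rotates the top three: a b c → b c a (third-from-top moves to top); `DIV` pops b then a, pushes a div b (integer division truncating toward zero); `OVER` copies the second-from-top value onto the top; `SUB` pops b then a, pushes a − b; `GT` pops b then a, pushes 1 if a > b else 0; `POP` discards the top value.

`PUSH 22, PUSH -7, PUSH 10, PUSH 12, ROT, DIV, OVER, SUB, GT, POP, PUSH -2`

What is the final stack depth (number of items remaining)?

PUSH 22  [22]
PUSH -7  [22, -7]
PUSH 10  [22, -7, 10]
PUSH 12  [22, -7, 10, 12]
ROT      [22, 10, 12, -7]
DIV      [22, 10, -1]
OVER     [22, 10, -1, 10]
SUB      [22, 10, -11]
GT       [22, 1]
POP      [22]
PUSH -2  [22, -2]

2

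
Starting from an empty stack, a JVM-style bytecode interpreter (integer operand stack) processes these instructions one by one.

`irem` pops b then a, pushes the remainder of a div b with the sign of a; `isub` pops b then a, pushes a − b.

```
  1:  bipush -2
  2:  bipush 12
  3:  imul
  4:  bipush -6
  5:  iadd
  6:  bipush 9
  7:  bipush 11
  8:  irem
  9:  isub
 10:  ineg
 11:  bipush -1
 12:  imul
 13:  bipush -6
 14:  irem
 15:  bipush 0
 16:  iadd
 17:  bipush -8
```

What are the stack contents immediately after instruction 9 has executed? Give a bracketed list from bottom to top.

[-39]

bipush -2 : [-2]
bipush 12 : [-2, 12]
imul      : [-24]
bipush -6 : [-24, -6]
iadd      : [-30]
bipush 9  : [-30, 9]
bipush 11 : [-30, 9, 11]
irem      : [-30, 9]
isub      : [-39]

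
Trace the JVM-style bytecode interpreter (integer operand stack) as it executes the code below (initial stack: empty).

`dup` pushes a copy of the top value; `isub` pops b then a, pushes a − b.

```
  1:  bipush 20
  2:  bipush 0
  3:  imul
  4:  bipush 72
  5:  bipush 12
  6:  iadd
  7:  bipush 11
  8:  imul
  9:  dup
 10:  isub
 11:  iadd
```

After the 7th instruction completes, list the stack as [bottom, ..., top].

[0, 84, 11]

bipush 20  [20]
bipush 0   [20, 0]
imul       [0]
bipush 72  [0, 72]
bipush 12  [0, 72, 12]
iadd       [0, 84]
bipush 11  [0, 84, 11]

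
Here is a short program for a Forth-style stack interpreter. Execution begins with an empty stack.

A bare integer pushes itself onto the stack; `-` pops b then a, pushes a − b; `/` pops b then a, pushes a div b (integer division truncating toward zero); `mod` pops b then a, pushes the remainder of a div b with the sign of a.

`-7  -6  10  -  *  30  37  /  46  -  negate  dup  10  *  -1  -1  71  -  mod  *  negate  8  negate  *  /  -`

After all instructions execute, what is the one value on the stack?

-7     → -7
-6     → -7 -6
10     → -7 -6 10
-      → -7 -16
*      → 112
30     → 112 30
37     → 112 30 37
/      → 112 0
46     → 112 0 46
-      → 112 -46
negate → 112 46
dup    → 112 46 46
10     → 112 46 46 10
*      → 112 46 460
-1     → 112 46 460 -1
-1     → 112 46 460 -1 -1
71     → 112 46 460 -1 -1 71
-      → 112 46 460 -1 -72
mod    → 112 46 460 -1
*      → 112 46 -460
negate → 112 46 460
8      → 112 46 460 8
negate → 112 46 460 -8
*      → 112 46 -3680
/      → 112 0
-      → 112

112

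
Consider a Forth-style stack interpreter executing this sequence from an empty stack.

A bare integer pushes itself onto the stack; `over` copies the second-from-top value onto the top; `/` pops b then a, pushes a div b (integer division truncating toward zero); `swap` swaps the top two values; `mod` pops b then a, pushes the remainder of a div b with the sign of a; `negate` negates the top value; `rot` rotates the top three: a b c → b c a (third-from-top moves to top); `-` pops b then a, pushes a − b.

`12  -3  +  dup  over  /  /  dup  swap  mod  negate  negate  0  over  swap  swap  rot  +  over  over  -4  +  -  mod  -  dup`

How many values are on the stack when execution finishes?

2

12     → [12]
-3     → [12, -3]
+      → [9]
dup    → [9, 9]
over   → [9, 9, 9]
/      → [9, 1]
/      → [9]
dup    → [9, 9]
swap   → [9, 9]
mod    → [0]
negate → [0]
negate → [0]
0      → [0, 0]
over   → [0, 0, 0]
swap   → [0, 0, 0]
swap   → [0, 0, 0]
rot    → [0, 0, 0]
+      → [0, 0]
over   → [0, 0, 0]
over   → [0, 0, 0, 0]
-4     → [0, 0, 0, 0, -4]
+      → [0, 0, 0, -4]
-      → [0, 0, 4]
mod    → [0, 0]
-      → [0]
dup    → [0, 0]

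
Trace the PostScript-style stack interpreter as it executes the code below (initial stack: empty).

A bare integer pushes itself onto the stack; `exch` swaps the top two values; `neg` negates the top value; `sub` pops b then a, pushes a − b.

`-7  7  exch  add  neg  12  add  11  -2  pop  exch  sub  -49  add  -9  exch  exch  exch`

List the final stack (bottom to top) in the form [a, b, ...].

-7    -7
7     -7 7
exch  7 -7
add   0
neg   0
12    0 12
add   12
11    12 11
-2    12 11 -2
pop   12 11
exch  11 12
sub   -1
-49   -1 -49
add   -50
-9    -50 -9
exch  -9 -50
exch  -50 -9
exch  -9 -50

[-9, -50]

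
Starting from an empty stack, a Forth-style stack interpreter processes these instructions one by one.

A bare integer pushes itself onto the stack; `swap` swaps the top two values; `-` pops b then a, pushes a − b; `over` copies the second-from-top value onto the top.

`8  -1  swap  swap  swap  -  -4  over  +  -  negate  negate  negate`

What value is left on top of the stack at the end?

8      → [8]
-1     → [8, -1]
swap   → [-1, 8]
swap   → [8, -1]
swap   → [-1, 8]
-      → [-9]
-4     → [-9, -4]
over   → [-9, -4, -9]
+      → [-9, -13]
-      → [4]
negate → [-4]
negate → [4]
negate → [-4]

-4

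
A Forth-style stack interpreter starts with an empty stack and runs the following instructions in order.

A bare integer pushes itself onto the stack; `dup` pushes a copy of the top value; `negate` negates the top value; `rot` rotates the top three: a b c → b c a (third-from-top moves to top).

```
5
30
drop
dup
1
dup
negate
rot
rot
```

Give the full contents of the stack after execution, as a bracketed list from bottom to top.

[5, -1, 5, 1]

5      : 5
30     : 5 30
drop   : 5
dup    : 5 5
1      : 5 5 1
dup    : 5 5 1 1
negate : 5 5 1 -1
rot    : 5 1 -1 5
rot    : 5 -1 5 1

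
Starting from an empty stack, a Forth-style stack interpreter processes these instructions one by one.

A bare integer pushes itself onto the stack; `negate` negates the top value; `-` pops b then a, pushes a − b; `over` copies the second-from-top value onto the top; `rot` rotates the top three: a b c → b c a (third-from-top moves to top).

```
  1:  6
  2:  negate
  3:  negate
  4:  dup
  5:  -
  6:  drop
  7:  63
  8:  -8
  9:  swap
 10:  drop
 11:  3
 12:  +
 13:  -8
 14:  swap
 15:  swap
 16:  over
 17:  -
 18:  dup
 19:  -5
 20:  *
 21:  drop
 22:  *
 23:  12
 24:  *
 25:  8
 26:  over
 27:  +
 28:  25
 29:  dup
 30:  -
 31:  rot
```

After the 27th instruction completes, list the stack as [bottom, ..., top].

[180, 188]

6      → [6]
negate → [-6]
negate → [6]
dup    → [6, 6]
-      → [0]
drop   → []
63     → [63]
-8     → [63, -8]
swap   → [-8, 63]
drop   → [-8]
3      → [-8, 3]
+      → [-5]
-8     → [-5, -8]
swap   → [-8, -5]
swap   → [-5, -8]
over   → [-5, -8, -5]
-      → [-5, -3]
dup    → [-5, -3, -3]
-5     → [-5, -3, -3, -5]
*      → [-5, -3, 15]
drop   → [-5, -3]
*      → [15]
12     → [15, 12]
*      → [180]
8      → [180, 8]
over   → [180, 8, 180]
+      → [180, 188]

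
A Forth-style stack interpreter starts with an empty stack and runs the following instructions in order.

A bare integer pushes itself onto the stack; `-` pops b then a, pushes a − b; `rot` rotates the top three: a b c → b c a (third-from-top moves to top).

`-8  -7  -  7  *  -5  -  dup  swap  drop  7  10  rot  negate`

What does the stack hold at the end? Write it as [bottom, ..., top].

-8     → -8
-7     → -8 -7
-      → -1
7      → -1 7
*      → -7
-5     → -7 -5
-      → -2
dup    → -2 -2
swap   → -2 -2
drop   → -2
7      → -2 7
10     → -2 7 10
rot    → 7 10 -2
negate → 7 10 2

[7, 10, 2]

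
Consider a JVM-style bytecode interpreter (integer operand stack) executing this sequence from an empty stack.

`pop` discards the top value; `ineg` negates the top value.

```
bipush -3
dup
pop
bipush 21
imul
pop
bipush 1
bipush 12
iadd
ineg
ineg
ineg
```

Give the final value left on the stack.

bipush -3 → [-3]
dup       → [-3, -3]
pop       → [-3]
bipush 21 → [-3, 21]
imul      → [-63]
pop       → []
bipush 1  → [1]
bipush 12 → [1, 12]
iadd      → [13]
ineg      → [-13]
ineg      → [13]
ineg      → [-13]

-13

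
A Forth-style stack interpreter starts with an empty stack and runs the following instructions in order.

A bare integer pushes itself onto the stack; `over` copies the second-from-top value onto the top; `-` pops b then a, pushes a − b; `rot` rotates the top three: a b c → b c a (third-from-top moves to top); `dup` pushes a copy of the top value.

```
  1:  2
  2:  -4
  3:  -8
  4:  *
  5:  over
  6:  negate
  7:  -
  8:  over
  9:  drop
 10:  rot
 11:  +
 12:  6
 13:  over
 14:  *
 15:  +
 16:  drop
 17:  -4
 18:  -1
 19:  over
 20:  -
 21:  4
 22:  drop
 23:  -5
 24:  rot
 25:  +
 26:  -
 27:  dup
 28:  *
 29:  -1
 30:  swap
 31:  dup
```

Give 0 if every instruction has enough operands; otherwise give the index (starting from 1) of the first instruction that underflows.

2      -> [2]
-4     -> [2, -4]
-8     -> [2, -4, -8]
*      -> [2, 32]
over   -> [2, 32, 2]
negate -> [2, 32, -2]
-      -> [2, 34]
over   -> [2, 34, 2]
drop   -> [2, 34]
rot  — needs 3 operands, stack has 2 → underflow

10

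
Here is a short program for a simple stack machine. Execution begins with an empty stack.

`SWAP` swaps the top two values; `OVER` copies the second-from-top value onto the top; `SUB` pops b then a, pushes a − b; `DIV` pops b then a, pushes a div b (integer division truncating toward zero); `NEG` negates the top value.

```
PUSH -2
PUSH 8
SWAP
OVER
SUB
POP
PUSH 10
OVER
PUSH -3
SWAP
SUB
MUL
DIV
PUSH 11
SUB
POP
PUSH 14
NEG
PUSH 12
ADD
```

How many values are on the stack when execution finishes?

PUSH -2 → -2
PUSH 8  → -2 8
SWAP    → 8 -2
OVER    → 8 -2 8
SUB     → 8 -10
POP     → 8
PUSH 10 → 8 10
OVER    → 8 10 8
PUSH -3 → 8 10 8 -3
SWAP    → 8 10 -3 8
SUB     → 8 10 -11
MUL     → 8 -110
DIV     → 0
PUSH 11 → 0 11
SUB     → -11
POP     → (empty)
PUSH 14 → 14
NEG     → -14
PUSH 12 → -14 12
ADD     → -2

1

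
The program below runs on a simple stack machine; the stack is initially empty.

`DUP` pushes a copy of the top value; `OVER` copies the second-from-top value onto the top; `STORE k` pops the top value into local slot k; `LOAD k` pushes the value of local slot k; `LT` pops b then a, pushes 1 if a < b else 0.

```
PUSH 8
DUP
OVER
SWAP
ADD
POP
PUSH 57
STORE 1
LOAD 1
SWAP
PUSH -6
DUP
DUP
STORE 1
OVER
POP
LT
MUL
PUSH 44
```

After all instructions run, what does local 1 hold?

-6

PUSH 8  : [8]
DUP     : [8, 8]
OVER    : [8, 8, 8]
SWAP    : [8, 8, 8]
ADD     : [8, 16]
POP     : [8]
PUSH 57 : [8, 57]
STORE 1 : [8]
LOAD 1  : [8, 57]
SWAP    : [57, 8]
PUSH -6 : [57, 8, -6]
DUP     : [57, 8, -6, -6]
DUP     : [57, 8, -6, -6, -6]
STORE 1 : [57, 8, -6, -6]
OVER    : [57, 8, -6, -6, -6]
POP     : [57, 8, -6, -6]
LT      : [57, 8, 0]
MUL     : [57, 0]
PUSH 44 : [57, 0, 44]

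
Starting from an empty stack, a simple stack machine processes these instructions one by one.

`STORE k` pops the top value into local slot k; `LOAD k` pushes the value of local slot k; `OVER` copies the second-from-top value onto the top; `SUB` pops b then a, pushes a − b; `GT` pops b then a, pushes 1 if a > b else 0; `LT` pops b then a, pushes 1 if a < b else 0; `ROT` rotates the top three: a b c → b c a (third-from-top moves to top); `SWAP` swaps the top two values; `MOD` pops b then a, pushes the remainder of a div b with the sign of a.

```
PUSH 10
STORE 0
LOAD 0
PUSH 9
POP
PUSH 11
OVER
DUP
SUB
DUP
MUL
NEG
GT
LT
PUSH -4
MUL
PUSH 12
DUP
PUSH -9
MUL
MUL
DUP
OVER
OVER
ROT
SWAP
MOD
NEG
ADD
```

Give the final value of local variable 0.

10

PUSH 10  10
STORE 0  (empty)
LOAD 0   10
PUSH 9   10 9
POP      10
PUSH 11  10 11
OVER     10 11 10
DUP      10 11 10 10
SUB      10 11 0
DUP      10 11 0 0
MUL      10 11 0
NEG      10 11 0
GT       10 1
LT       0
PUSH -4  0 -4
MUL      0
PUSH 12  0 12
DUP      0 12 12
PUSH -9  0 12 12 -9
MUL      0 12 -108
MUL      0 -1296
DUP      0 -1296 -1296
OVER     0 -1296 -1296 -1296
OVER     0 -1296 -1296 -1296 -1296
ROT      0 -1296 -1296 -1296 -1296
SWAP     0 -1296 -1296 -1296 -1296
MOD      0 -1296 -1296 0
NEG      0 -1296 -1296 0
ADD      0 -1296 -1296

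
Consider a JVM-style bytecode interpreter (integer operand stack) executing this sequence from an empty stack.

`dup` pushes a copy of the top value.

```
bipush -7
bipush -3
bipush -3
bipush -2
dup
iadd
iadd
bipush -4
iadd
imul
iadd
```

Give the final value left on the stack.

bipush -7  -7
bipush -3  -7 -3
bipush -3  -7 -3 -3
bipush -2  -7 -3 -3 -2
dup        -7 -3 -3 -2 -2
iadd       -7 -3 -3 -4
iadd       -7 -3 -7
bipush -4  -7 -3 -7 -4
iadd       -7 -3 -11
imul       -7 33
iadd       26

26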